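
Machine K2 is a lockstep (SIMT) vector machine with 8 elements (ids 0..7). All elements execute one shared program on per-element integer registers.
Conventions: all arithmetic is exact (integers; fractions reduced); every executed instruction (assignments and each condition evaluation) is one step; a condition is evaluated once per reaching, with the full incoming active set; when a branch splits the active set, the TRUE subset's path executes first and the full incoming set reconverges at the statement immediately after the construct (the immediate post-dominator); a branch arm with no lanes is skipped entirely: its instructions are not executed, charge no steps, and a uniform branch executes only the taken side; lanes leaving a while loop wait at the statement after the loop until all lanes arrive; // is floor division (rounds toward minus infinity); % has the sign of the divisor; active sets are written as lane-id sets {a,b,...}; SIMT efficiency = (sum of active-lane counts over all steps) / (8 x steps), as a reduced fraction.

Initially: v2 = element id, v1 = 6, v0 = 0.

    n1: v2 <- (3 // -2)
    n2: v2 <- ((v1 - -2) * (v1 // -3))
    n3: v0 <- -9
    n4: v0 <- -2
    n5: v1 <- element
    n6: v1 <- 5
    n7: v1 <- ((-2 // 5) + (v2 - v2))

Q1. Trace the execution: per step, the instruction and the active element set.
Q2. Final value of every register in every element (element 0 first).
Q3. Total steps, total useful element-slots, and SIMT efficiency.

step 0: v2 <- (3 // -2)              {0,1,2,3,4,5,6,7}
step 1: v2 <- ((v1 - -2) * (v1 // -3)) {0,1,2,3,4,5,6,7}
step 2: v0 <- -9                     {0,1,2,3,4,5,6,7}
step 3: v0 <- -2                     {0,1,2,3,4,5,6,7}
step 4: v1 <- element                {0,1,2,3,4,5,6,7}
step 5: v1 <- 5                      {0,1,2,3,4,5,6,7}
step 6: v1 <- ((-2 // 5) + (v2 - v2)) {0,1,2,3,4,5,6,7}

Answer: 7 steps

v2: -16,-16,-16,-16,-16,-16,-16,-16
v1: -1,-1,-1,-1,-1,-1,-1,-1
v0: -2,-2,-2,-2,-2,-2,-2,-2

steps = 7; useful = 56; efficiency = 56/56 = 1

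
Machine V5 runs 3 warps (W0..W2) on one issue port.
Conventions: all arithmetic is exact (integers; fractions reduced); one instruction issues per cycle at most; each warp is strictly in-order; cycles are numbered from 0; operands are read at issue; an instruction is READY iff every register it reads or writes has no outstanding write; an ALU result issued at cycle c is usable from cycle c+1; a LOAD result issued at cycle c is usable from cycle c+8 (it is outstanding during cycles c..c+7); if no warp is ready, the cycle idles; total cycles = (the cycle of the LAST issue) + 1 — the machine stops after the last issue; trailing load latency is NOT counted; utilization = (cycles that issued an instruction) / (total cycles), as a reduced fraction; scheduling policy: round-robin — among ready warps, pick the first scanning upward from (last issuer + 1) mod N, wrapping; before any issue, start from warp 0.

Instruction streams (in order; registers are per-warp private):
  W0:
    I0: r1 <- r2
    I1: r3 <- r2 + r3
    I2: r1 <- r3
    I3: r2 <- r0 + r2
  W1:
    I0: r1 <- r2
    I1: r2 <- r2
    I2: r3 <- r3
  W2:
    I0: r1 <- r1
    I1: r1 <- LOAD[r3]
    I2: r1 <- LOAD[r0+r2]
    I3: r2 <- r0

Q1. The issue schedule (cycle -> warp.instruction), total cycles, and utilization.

cycle 0: W0.I0
cycle 1: W1.I0
cycle 2: W2.I0
cycle 3: W0.I1
cycle 4: W1.I1
cycle 5: W2.I1
cycle 6: W0.I2
cycle 7: W1.I2
cycle 8: W0.I3
cycle 9: idle
cycle 10: idle
cycle 11: idle
cycle 12: idle
cycle 13: W2.I2
cycle 14: W2.I3

Answer: 15 cycles, utilization 11/15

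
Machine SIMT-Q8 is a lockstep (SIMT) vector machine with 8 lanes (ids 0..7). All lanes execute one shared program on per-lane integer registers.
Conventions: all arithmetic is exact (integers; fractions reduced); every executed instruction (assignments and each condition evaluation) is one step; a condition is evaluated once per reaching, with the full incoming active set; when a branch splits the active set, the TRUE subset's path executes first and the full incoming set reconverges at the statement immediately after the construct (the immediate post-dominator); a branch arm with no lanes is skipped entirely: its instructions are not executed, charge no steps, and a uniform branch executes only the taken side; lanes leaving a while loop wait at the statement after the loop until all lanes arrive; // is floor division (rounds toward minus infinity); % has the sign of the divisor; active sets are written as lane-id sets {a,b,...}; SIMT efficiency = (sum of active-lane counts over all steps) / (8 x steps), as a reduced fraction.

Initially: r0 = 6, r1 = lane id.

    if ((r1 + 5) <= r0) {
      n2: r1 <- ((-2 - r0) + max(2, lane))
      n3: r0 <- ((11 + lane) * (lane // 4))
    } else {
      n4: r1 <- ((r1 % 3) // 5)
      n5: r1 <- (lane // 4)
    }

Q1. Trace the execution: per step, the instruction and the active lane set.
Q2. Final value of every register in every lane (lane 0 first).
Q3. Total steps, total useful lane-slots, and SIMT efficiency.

step 0: eval ((r1 + 5) <= r0)        {0,1,2,3,4,5,6,7}
step 1: r1 <- ((-2 - r0) + max(2, lane)) {0,1}
step 2: r0 <- ((11 + lane) * (lane // 4)) {0,1}
step 3: r1 <- ((r1 % 3) // 5)        {2,3,4,5,6,7}
step 4: r1 <- (lane // 4)            {2,3,4,5,6,7}

Answer: 5 steps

r0: 0,0,6,6,6,6,6,6
r1: -6,-6,0,0,1,1,1,1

steps = 5; useful = 24; efficiency = 24/40 = 3/5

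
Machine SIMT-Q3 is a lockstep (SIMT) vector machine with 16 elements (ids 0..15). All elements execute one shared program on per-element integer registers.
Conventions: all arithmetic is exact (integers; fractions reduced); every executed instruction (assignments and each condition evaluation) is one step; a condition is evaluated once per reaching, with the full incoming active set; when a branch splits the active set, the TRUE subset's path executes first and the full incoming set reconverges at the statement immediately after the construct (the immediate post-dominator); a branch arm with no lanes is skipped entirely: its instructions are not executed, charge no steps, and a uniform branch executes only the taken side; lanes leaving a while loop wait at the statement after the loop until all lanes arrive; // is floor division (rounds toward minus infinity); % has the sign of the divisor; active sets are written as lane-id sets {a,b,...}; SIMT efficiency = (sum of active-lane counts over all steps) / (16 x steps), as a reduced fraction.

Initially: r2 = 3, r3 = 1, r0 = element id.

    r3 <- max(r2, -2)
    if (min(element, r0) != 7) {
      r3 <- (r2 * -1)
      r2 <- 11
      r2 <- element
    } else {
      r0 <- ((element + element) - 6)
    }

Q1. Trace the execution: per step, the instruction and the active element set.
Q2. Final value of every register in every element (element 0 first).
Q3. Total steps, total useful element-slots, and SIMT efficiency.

step 0: r3 <- max(r2, -2)            {0,1,2,3,4,5,6,7,8,9,10,11,12,13,14,15}
step 1: eval (min(element, r0) != 7) {0,1,2,3,4,5,6,7,8,9,10,11,12,13,14,15}
step 2: r3 <- (r2 * -1)              {0,1,2,3,4,5,6,8,9,10,11,12,13,14,15}
step 3: r2 <- 11                     {0,1,2,3,4,5,6,8,9,10,11,12,13,14,15}
step 4: r2 <- element                {0,1,2,3,4,5,6,8,9,10,11,12,13,14,15}
step 5: r0 <- ((element + element) - 6) {7}

Answer: 6 steps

r2: 0,1,2,3,4,5,6,3,8,9,10,11,12,13,14,15
r3: -3,-3,-3,-3,-3,-3,-3,3,-3,-3,-3,-3,-3,-3,-3,-3
r0: 0,1,2,3,4,5,6,8,8,9,10,11,12,13,14,15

steps = 6; useful = 78; efficiency = 78/96 = 13/16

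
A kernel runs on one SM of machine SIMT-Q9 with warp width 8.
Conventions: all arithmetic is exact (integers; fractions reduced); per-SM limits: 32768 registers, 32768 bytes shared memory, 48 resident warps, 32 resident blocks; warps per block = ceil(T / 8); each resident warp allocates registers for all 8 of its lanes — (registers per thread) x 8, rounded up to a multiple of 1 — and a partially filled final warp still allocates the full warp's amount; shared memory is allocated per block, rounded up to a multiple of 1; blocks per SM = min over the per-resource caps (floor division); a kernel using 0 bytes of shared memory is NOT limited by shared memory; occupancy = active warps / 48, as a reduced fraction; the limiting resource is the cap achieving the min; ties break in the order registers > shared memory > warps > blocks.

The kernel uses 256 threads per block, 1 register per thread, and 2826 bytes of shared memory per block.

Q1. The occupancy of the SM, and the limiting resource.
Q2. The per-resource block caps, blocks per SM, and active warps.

Answer: occupancy 2/3, limited by warps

registers: 128 blocks
shared memory: 11 blocks
warps: 1 block
blocks: 32 blocks

Answer: 1 block, 32 active warps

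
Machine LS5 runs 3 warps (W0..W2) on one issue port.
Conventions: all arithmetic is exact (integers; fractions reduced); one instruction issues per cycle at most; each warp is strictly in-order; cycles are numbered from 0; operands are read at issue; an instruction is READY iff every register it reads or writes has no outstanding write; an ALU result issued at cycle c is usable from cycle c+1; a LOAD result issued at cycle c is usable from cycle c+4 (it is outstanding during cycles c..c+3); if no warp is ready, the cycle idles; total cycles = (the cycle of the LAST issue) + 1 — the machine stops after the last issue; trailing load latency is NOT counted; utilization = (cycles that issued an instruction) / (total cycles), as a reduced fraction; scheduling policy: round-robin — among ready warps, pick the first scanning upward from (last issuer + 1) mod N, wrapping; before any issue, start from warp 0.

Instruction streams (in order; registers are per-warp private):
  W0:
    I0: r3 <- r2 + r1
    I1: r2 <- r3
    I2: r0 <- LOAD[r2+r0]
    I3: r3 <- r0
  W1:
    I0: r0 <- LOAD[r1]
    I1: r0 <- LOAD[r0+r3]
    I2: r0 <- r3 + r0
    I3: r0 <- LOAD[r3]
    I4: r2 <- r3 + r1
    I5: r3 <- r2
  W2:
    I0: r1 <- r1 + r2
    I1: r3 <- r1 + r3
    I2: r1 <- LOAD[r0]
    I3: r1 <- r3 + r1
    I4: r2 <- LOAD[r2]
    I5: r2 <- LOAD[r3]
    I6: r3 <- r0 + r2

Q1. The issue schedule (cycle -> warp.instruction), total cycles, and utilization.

cycle 0: W0.I0
cycle 1: W1.I0
cycle 2: W2.I0
cycle 3: W0.I1
cycle 4: W2.I1
cycle 5: W0.I2
cycle 6: W1.I1
cycle 7: W2.I2
cycle 8: idle
cycle 9: W0.I3
cycle 10: W1.I2
cycle 11: W2.I3
cycle 12: W1.I3
cycle 13: W2.I4
cycle 14: W1.I4
cycle 15: W1.I5
cycle 16: idle
cycle 17: W2.I5
cycle 18: idle
cycle 19: idle
cycle 20: idle
cycle 21: W2.I6

Answer: 22 cycles, utilization 17/22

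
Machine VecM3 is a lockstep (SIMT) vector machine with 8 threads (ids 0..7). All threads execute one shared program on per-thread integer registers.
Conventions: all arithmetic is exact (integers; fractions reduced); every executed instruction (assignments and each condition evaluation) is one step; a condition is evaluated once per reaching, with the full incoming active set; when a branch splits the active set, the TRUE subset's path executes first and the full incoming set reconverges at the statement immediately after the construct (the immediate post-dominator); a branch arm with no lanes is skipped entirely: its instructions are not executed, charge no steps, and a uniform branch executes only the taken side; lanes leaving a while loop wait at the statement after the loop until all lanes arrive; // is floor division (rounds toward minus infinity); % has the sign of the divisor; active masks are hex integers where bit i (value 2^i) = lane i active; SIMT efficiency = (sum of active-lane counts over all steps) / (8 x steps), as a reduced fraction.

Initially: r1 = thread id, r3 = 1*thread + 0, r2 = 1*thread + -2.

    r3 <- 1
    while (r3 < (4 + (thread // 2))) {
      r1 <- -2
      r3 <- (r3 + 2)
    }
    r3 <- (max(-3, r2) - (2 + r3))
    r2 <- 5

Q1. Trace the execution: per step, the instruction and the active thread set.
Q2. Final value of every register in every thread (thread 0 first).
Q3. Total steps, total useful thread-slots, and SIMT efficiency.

step 0: r3 <- 1                      0xff
step 1: eval (r3 < (4 + (thread // 2))) 0xff
step 2: r1 <- -2                     0xff
step 3: r3 <- (r3 + 2)               0xff
step 4: eval (r3 < (4 + (thread // 2))) 0xff
step 5: r1 <- -2                     0xff
step 6: r3 <- (r3 + 2)               0xff
step 7: eval (r3 < (4 + (thread // 2))) 0xff
step 8: r1 <- -2                     0xf0
step 9: r3 <- (r3 + 2)               0xf0
step 10: eval (r3 < (4 + (thread // 2))) 0xf0
step 11: r3 <- (max(-3, r2) - (2 + r3)) 0xff
step 12: r2 <- 5                      0xff

Answer: 13 steps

r1: -2,-2,-2,-2,-2,-2,-2,-2
r3: -9,-8,-7,-6,-7,-6,-5,-4
r2: 5,5,5,5,5,5,5,5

steps = 13; useful = 92; efficiency = 92/104 = 23/26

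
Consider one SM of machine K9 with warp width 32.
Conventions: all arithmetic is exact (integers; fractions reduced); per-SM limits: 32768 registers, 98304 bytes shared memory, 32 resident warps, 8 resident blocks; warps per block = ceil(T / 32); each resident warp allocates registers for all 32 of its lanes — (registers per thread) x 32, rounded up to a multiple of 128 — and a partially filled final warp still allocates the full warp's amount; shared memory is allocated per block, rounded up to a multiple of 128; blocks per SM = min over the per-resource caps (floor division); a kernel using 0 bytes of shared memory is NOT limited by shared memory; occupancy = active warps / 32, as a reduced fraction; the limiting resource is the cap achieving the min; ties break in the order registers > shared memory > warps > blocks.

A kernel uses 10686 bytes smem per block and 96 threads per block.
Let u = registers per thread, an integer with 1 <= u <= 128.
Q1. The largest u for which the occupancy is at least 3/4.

Answer: u = 40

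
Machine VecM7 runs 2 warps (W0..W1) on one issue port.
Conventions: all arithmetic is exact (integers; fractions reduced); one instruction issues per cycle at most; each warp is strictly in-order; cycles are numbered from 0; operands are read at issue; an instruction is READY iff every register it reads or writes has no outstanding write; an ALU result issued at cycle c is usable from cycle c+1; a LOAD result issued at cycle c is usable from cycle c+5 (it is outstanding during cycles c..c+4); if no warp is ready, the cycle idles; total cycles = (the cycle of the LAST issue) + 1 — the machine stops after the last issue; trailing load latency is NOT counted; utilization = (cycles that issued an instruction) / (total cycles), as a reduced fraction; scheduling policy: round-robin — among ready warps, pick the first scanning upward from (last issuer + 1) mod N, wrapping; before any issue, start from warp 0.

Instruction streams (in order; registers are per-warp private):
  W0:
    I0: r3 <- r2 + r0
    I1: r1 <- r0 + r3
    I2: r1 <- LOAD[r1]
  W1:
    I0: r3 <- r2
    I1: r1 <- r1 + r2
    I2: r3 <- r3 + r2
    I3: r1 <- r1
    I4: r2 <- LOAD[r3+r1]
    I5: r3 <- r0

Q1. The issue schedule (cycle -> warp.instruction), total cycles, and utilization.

cycle 0: W0.I0
cycle 1: W1.I0
cycle 2: W0.I1
cycle 3: W1.I1
cycle 4: W0.I2
cycle 5: W1.I2
cycle 6: W1.I3
cycle 7: W1.I4
cycle 8: W1.I5

Answer: 9 cycles, utilization 1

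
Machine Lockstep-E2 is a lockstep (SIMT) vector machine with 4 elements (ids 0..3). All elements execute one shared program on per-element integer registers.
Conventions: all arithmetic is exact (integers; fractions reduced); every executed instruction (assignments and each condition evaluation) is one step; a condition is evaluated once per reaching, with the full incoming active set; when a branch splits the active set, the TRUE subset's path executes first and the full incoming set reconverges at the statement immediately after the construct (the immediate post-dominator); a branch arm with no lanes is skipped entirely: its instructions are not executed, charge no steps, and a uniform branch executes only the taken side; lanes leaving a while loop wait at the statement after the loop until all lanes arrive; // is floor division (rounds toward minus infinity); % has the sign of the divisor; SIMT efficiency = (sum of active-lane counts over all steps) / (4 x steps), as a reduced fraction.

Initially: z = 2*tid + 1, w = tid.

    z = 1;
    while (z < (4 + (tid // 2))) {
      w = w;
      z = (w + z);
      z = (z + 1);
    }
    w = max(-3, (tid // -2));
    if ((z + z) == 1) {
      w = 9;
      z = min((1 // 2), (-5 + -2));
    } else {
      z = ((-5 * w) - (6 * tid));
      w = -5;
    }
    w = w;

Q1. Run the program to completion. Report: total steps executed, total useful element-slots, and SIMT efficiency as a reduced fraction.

Answer: 19 steps, 60 useful, 15/19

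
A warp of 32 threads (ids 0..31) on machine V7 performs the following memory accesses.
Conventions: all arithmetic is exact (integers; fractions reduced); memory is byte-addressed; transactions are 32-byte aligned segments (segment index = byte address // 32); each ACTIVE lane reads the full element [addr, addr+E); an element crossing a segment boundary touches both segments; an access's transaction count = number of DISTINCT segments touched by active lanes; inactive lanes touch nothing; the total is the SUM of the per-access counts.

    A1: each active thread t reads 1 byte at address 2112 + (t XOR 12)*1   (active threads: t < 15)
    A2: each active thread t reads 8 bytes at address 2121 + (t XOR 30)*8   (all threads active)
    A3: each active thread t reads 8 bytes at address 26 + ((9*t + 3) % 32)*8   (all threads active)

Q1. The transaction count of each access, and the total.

A1: 1 transaction
A2: 9 transactions
A3: 9 transactions

Answer: 1,9,9; total 19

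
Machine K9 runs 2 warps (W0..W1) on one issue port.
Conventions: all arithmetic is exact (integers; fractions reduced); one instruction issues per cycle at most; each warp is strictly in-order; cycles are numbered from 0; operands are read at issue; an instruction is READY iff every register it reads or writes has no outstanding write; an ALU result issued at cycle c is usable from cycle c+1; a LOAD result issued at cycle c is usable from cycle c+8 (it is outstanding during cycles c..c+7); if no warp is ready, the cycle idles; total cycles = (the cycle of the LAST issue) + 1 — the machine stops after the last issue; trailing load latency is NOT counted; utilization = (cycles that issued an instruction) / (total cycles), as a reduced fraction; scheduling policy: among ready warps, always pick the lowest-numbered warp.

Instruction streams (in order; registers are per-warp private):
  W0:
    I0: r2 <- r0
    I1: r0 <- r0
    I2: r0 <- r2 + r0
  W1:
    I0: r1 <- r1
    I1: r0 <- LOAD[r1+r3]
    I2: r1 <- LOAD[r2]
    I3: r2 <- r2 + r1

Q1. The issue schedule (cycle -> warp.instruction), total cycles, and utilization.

cycle 0: W0.I0
cycle 1: W0.I1
cycle 2: W0.I2
cycle 3: W1.I0
cycle 4: W1.I1
cycle 5: W1.I2
cycle 6: idle
cycle 7: idle
cycle 8: idle
cycle 9: idle
cycle 10: idle
cycle 11: idle
cycle 12: idle
cycle 13: W1.I3

Answer: 14 cycles, utilization 1/2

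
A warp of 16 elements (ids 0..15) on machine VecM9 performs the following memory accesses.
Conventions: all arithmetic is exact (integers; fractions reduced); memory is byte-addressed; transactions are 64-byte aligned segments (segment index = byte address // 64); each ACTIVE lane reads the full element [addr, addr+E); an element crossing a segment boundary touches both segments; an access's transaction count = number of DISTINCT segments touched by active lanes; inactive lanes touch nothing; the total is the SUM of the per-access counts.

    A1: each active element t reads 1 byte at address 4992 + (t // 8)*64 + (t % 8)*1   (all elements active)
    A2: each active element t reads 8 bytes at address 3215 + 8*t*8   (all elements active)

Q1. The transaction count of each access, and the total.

A1: 2 transactions
A2: 16 transactions

Answer: 2,16; total 18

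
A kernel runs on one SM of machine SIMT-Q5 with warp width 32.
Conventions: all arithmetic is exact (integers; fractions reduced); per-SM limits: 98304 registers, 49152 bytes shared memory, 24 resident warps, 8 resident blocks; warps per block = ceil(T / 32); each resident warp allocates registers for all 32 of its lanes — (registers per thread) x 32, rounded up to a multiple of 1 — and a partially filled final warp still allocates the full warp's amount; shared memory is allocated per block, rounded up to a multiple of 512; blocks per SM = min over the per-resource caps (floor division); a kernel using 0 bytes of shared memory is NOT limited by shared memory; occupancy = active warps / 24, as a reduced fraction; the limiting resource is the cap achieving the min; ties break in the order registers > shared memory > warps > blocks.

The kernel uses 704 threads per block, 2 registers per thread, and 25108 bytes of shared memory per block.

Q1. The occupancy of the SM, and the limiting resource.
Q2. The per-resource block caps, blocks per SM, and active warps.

Answer: occupancy 11/12, limited by shared memory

registers: 69 blocks
shared memory: 1 block
warps: 1 block
blocks: 8 blocks

Answer: 1 block, 22 active warps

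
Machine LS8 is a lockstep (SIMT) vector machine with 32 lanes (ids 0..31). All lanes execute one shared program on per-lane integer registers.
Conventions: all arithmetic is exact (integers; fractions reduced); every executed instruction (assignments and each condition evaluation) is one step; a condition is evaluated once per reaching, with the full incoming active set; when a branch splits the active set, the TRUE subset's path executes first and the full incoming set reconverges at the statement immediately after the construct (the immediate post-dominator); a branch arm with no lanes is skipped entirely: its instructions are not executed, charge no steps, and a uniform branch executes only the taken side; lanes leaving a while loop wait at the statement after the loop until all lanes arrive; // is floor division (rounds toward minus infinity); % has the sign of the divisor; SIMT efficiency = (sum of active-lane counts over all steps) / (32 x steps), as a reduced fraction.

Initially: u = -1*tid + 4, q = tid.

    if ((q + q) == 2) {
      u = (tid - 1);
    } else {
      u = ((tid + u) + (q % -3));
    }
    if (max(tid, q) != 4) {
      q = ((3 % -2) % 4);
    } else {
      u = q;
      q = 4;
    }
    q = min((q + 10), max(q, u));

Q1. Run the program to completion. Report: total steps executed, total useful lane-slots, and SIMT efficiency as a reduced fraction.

Answer: 8 steps, 161 useful, 161/256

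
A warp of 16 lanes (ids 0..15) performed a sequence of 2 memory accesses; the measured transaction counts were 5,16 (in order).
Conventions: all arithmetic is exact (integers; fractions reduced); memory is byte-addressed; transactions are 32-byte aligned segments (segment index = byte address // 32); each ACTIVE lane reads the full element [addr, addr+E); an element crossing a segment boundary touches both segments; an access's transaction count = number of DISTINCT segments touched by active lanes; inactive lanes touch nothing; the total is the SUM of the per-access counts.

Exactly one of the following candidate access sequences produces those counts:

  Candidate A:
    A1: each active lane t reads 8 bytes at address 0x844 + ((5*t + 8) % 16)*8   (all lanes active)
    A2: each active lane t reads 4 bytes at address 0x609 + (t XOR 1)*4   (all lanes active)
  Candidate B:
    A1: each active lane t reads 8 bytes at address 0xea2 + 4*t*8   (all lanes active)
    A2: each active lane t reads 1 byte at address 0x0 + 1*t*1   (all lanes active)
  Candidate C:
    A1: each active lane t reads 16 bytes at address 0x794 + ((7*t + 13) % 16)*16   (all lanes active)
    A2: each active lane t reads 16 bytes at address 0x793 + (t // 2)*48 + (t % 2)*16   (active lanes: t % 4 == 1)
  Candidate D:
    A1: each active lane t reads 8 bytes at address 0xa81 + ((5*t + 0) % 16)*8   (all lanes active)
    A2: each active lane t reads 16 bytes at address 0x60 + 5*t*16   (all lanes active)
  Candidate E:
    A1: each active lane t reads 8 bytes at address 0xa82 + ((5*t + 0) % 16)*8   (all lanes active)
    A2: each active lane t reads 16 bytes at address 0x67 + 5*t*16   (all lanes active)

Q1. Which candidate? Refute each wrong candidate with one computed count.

A: A2 gives 3 transactions, not 16
B: A1 gives 16 transactions, not 5
C: A1 gives 9 transactions, not 5
E: A2 gives 24 transactions, not 16
D: all counts match (5,16)

Answer: D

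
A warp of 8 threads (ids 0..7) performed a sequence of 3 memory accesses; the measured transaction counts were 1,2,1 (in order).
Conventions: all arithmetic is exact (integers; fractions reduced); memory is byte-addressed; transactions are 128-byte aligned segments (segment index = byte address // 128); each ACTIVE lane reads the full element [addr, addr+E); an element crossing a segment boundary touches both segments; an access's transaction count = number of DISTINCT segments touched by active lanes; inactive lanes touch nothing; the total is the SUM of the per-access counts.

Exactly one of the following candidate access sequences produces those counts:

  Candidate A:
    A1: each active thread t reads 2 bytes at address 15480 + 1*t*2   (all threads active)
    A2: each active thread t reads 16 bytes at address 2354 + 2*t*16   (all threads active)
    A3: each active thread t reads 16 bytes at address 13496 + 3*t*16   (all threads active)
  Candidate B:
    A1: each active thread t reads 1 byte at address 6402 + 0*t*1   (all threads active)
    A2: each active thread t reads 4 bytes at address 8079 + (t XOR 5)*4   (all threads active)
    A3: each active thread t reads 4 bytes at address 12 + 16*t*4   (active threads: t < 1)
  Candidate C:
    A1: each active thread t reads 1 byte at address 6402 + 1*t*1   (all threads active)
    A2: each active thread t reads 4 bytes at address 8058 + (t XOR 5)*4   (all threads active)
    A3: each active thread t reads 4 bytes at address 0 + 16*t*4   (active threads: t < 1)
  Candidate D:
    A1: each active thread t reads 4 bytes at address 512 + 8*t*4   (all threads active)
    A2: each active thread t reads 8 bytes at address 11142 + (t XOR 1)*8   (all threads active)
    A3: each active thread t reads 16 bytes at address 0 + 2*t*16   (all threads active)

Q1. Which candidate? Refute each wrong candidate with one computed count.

A: A1 gives 2 transactions, not 1
B: A2 gives 1 transaction, not 2
D: A1 gives 2 transactions, not 1
C: all counts match (1,2,1)

Answer: C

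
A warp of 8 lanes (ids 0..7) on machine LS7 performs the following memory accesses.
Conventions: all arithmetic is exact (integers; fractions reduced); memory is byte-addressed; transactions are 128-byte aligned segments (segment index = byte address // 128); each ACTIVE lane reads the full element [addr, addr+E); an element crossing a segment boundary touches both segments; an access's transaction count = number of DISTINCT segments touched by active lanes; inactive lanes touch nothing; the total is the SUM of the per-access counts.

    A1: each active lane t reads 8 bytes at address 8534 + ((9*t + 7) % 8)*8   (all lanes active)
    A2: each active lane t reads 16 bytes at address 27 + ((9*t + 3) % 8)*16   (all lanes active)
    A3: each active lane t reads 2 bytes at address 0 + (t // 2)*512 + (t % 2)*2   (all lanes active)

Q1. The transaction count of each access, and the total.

A1: 2 transactions
A2: 2 transactions
A3: 4 transactions

Answer: 2,2,4; total 8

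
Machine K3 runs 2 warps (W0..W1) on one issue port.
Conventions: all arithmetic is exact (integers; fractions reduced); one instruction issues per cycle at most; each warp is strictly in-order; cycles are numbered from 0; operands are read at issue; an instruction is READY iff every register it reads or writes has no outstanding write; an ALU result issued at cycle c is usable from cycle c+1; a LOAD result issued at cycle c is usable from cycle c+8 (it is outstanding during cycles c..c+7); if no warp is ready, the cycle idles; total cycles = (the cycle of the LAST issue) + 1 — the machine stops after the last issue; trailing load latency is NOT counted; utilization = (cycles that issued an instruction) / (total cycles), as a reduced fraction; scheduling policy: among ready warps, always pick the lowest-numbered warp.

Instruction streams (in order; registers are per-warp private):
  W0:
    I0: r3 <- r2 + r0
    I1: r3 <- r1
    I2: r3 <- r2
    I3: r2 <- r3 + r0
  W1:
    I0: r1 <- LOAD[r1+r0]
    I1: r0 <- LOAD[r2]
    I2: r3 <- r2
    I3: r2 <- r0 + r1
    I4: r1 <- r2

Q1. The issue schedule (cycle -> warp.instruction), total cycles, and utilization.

cycle 0: W0.I0
cycle 1: W0.I1
cycle 2: W0.I2
cycle 3: W0.I3
cycle 4: W1.I0
cycle 5: W1.I1
cycle 6: W1.I2
cycle 7: idle
cycle 8: idle
cycle 9: idle
cycle 10: idle
cycle 11: idle
cycle 12: idle
cycle 13: W1.I3
cycle 14: W1.I4

Answer: 15 cycles, utilization 3/5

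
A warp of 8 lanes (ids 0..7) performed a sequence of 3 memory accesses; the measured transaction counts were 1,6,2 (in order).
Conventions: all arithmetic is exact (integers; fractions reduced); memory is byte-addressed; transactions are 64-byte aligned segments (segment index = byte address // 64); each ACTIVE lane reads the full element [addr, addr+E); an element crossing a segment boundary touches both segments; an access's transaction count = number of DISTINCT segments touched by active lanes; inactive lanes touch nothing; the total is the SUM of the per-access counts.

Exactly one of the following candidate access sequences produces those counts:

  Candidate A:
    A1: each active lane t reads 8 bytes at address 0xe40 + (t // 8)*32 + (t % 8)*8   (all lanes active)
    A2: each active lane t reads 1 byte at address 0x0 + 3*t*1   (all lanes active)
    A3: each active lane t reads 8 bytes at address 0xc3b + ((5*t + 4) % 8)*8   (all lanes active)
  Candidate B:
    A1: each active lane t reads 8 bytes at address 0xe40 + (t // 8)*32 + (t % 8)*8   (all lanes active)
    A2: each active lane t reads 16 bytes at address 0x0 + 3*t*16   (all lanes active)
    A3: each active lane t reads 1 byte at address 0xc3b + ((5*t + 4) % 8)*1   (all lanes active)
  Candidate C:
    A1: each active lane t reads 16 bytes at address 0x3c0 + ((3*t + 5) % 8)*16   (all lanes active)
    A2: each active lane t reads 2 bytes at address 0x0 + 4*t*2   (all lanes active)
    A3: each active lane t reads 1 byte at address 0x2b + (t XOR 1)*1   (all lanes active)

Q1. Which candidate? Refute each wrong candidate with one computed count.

A: A2 gives 1 transaction, not 6
C: A1 gives 2 transactions, not 1
B: all counts match (1,6,2)

Answer: B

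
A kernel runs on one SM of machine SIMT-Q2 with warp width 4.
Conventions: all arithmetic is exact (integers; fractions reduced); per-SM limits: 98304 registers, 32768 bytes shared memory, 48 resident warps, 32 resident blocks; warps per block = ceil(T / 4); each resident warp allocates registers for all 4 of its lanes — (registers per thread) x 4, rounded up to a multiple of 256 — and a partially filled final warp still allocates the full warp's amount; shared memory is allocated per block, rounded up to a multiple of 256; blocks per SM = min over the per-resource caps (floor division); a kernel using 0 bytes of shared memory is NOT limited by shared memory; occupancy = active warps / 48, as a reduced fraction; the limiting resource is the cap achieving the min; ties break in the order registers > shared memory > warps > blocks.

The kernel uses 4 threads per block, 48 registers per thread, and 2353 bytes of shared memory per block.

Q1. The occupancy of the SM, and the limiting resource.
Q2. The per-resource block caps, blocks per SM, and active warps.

Answer: occupancy 1/4, limited by shared memory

registers: 384 blocks
shared memory: 12 blocks
warps: 48 blocks
blocks: 32 blocks

Answer: 12 blocks, 12 active warps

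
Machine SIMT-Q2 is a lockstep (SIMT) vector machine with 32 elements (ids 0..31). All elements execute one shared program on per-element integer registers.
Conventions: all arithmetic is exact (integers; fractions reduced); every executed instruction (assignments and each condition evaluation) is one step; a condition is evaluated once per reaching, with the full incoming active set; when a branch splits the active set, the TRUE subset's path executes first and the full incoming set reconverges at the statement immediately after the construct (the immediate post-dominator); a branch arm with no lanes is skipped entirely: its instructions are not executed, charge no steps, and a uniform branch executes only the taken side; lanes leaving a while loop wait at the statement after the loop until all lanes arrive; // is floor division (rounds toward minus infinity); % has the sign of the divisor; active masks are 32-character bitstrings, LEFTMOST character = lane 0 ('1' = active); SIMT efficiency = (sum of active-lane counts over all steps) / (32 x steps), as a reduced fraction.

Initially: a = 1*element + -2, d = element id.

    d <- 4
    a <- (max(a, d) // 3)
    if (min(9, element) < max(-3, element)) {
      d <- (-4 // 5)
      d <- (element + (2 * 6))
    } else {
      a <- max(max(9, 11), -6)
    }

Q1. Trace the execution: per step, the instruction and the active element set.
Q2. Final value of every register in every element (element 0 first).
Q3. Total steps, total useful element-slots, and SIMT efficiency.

step 0: d <- 4                       11111111111111111111111111111111
step 1: a <- (max(a, d) // 3)        11111111111111111111111111111111
step 2: eval (min(9, element) < max(-3, element)) 11111111111111111111111111111111
step 3: d <- (-4 // 5)               00000000001111111111111111111111
step 4: d <- (element + (2 * 6))     00000000001111111111111111111111
step 5: a <- max(max(9, 11), -6)     11111111110000000000000000000000

Answer: 6 steps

a: 11,11,11,11,11,11,11,11,11,11,2,3,3,3,4,4,4,5,5,5,6,6,6,7,7,7,8,8,8,9,9,9
d: 4,4,4,4,4,4,4,4,4,4,22,23,24,25,26,27,28,29,30,31,32,33,34,35,36,37,38,39,40,41,42,43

steps = 6; useful = 150; efficiency = 150/192 = 25/32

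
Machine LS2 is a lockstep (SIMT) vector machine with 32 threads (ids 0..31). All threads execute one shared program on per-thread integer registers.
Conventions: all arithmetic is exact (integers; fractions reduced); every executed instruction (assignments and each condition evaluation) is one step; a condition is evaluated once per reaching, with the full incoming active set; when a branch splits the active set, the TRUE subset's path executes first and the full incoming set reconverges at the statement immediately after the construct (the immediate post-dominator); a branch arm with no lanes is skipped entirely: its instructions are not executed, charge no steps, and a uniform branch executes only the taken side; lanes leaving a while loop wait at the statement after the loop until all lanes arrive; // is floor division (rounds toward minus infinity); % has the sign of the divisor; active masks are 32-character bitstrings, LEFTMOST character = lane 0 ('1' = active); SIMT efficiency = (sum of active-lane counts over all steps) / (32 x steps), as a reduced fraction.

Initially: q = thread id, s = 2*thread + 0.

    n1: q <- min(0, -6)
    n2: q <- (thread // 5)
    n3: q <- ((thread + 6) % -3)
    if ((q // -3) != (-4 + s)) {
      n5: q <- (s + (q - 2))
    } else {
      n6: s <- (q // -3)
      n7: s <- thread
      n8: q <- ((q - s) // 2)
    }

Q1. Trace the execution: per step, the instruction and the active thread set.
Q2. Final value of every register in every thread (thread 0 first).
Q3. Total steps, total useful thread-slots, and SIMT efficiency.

step 0: q <- min(0, -6)              11111111111111111111111111111111
step 1: q <- (thread // 5)           11111111111111111111111111111111
step 2: q <- ((thread + 6) % -3)     11111111111111111111111111111111
step 3: eval ((q // -3) != (-4 + s)) 11111111111111111111111111111111
step 4: q <- (s + (q - 2))           11011111111111111111111111111111
step 5: s <- (q // -3)               00100000000000000000000000000000
step 6: s <- thread                  00100000000000000000000000000000
step 7: q <- ((q - s) // 2)          00100000000000000000000000000000

Answer: 8 steps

q: -2,-2,-2,4,4,7,10,10,13,16,16,19,22,22,25,28,28,31,34,34,37,40,40,43,46,46,49,52,52,55,58,58
s: 0,2,2,6,8,10,12,14,16,18,20,22,24,26,28,30,32,34,36,38,40,42,44,46,48,50,52,54,56,58,60,62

steps = 8; useful = 162; efficiency = 162/256 = 81/128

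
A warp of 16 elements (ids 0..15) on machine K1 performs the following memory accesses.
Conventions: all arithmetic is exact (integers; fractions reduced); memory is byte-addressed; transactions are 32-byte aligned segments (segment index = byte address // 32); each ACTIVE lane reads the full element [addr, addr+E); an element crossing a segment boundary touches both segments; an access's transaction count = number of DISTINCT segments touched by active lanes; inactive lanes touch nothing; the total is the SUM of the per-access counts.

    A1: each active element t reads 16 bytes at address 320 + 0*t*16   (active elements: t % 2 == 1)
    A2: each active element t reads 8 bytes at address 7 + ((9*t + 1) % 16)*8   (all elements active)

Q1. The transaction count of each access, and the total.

A1: 1 transaction
A2: 5 transactions

Answer: 1,5; total 6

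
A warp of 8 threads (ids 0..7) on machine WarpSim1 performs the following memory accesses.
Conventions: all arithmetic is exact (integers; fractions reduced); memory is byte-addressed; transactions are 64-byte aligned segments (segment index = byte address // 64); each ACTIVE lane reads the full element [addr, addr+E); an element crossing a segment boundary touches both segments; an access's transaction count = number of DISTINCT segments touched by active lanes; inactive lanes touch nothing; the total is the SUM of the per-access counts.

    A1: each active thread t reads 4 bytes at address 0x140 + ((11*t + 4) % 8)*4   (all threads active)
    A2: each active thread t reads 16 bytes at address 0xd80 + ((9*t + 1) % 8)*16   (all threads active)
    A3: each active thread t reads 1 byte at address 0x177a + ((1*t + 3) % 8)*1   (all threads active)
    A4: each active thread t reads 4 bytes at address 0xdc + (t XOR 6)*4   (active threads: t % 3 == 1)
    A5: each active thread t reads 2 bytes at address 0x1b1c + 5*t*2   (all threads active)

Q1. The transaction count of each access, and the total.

A1: 1 transaction
A2: 2 transactions
A3: 2 transactions
A4: 1 transaction
A5: 2 transactions

Answer: 1,2,2,1,2; total 8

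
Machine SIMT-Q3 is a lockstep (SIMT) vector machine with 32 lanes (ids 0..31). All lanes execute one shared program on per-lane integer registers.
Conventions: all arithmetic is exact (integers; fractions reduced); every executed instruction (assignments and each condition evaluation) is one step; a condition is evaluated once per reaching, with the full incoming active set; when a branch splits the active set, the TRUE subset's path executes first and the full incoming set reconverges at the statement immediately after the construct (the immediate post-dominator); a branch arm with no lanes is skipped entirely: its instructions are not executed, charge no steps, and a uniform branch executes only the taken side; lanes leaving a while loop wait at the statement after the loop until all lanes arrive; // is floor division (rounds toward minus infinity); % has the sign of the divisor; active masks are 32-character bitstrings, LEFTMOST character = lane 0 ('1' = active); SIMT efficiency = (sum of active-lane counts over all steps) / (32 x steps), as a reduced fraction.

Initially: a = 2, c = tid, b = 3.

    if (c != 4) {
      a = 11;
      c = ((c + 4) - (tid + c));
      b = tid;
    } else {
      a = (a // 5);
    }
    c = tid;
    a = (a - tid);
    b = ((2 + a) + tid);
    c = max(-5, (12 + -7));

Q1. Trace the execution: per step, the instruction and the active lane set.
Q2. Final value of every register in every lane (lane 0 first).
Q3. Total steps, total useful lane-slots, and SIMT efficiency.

step 0: eval (c != 4)                11111111111111111111111111111111
step 1: a <- 11                      11110111111111111111111111111111
step 2: c <- ((c + 4) - (tid + c))   11110111111111111111111111111111
step 3: b <- tid                     11110111111111111111111111111111
step 4: a <- (a // 5)                00001000000000000000000000000000
step 5: c <- tid                     11111111111111111111111111111111
step 6: a <- (a - tid)               11111111111111111111111111111111
step 7: b <- ((2 + a) + tid)         11111111111111111111111111111111
step 8: c <- max(-5, (12 + -7))      11111111111111111111111111111111

Answer: 9 steps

a: 11,10,9,8,-4,6,5,4,3,2,1,0,-1,-2,-3,-4,-5,-6,-7,-8,-9,-10,-11,-12,-13,-14,-15,-16,-17,-18,-19,-20
c: 5,5,5,5,5,5,5,5,5,5,5,5,5,5,5,5,5,5,5,5,5,5,5,5,5,5,5,5,5,5,5,5
b: 13,13,13,13,2,13,13,13,13,13,13,13,13,13,13,13,13,13,13,13,13,13,13,13,13,13,13,13,13,13,13,13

steps = 9; useful = 254; efficiency = 254/288 = 127/144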